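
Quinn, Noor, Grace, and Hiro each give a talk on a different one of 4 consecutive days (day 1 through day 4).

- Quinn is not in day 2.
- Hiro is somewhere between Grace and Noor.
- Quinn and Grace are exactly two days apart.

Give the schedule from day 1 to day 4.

Grace, Hiro, Quinn, Noor

From clue 1: Quinn is in {1,3,4}.
From clues 1–2: Hiro is in {2,3}.
From clues 1–3: Grace → day 1, Hiro → day 2, Quinn → day 3, Noor → day 4.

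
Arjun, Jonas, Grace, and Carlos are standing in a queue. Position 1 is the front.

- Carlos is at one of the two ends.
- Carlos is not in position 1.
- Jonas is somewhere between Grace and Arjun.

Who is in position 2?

Jonas

With clue 1, Carlos is ruled out for position 2.
With clues 1–3, Arjun and Grace are ruled out for position 2.
So position 2 is Jonas.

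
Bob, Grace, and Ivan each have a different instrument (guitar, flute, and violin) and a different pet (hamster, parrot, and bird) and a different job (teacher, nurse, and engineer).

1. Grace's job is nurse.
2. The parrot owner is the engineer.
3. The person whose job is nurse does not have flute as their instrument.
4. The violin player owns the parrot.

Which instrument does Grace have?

guitar

With clues 1–3, flute is impossible for Grace's instrument.
With clues 1–4, violin is impossible for Grace's instrument.
That leaves guitar.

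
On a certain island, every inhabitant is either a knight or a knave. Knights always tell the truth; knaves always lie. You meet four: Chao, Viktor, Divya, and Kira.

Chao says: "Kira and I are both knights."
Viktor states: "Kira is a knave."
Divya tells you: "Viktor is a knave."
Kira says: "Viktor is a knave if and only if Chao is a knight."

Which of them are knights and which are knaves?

Chao: knight, Viktor: knave, Divya: knight, Kira: knight

Consider Chao. Suppose Chao is a knave.
Then no assignment of the remaining roles makes every statement match its speaker's type — contradiction.
So Chao is a knight.
Consider Viktor. Suppose Viktor is a knight.
Then no assignment of the remaining roles makes every statement match its speaker's type — contradiction.
So Viktor is a knave.
With that fixed, Divya's statement is true, so Divya is a knight.
With that fixed, Kira's statement is true, so Kira is a knight.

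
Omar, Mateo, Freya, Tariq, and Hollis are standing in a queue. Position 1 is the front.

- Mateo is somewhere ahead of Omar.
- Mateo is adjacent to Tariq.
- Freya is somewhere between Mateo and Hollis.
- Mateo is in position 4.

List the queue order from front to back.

From clue 1: Omar is in {2,3,4,5}.
From clues 1–2: Omar is in {3,4,5}.
From clues 1–4: Hollis → position 1, Freya → position 2, Tariq → position 3, Mateo → position 4, Omar → position 5.

Hollis, Freya, Tariq, Mateo, Omar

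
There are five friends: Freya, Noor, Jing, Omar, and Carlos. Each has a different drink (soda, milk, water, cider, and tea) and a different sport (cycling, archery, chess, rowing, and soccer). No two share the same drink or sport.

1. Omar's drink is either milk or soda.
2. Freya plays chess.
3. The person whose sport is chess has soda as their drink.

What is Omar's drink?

Clue 1 rules out cider, tea, and water for Omar's drink.
With clues 1–3, soda is impossible for Omar's drink.
That leaves milk.

milk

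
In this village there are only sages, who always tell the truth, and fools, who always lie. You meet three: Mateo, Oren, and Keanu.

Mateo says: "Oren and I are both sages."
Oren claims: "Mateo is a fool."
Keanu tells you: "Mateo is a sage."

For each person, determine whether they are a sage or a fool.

Consider Mateo. Suppose Mateo is a sage.
Then no assignment of the remaining roles makes every statement match its speaker's type — contradiction.
So Mateo is a fool.
With that fixed, Oren's statement is true, so Oren is a sage.
With that fixed, Keanu's statement is false, so Keanu is a fool.

Mateo: fool, Oren: sage, Keanu: fool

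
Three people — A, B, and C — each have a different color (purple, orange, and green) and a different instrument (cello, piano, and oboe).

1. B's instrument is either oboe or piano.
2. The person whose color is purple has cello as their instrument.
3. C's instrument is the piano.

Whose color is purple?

A

With clues 1–2, B is impossible for the one with color purple.
With clues 1–3, C is impossible for the one with color purple.
That leaves A.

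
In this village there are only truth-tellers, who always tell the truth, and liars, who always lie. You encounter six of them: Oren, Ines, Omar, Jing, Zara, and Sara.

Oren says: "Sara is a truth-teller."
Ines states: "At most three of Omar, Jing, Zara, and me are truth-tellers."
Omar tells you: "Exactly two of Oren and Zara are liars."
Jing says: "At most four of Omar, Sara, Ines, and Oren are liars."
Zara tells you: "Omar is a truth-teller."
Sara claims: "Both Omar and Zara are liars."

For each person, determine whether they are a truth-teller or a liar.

Oren: truth-teller, Ines: truth-teller, Omar: liar, Jing: truth-teller, Zara: liar, Sara: truth-teller

Regardless of anyone's role, Jing's statement is true, so Jing is a truth-teller.
Consider Oren. Suppose Oren is a liar.
Then no assignment of the remaining roles makes every statement match its speaker's type — contradiction.
So Oren is a truth-teller.
With that fixed, Omar's statement is false, so Omar is a liar.
With that fixed, Zara's statement is false, so Zara is a liar.
With that fixed, Sara's statement is true, so Sara is a truth-teller.
With that fixed, Ines's statement is true, so Ines is a truth-teller.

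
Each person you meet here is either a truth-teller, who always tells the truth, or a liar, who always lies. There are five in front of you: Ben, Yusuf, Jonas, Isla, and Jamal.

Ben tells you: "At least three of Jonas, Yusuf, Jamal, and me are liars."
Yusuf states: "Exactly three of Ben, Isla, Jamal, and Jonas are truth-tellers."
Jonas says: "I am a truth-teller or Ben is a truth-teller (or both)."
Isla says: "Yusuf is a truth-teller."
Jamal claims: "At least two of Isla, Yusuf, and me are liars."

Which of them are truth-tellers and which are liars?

Ben: liar, Yusuf: liar, Jonas: truth-teller, Isla: liar, Jamal: truth-teller

Consider Ben. Suppose Ben is a truth-teller.
Then no assignment of the remaining roles makes every statement match its speaker's type — contradiction.
So Ben is a liar.
Consider Yusuf. Suppose Yusuf is a truth-teller.
Then no assignment of the remaining roles makes every statement match its speaker's type — contradiction.
So Yusuf is a liar.
With that fixed, Isla's statement is false, so Isla is a liar.
With that fixed, Jamal's statement is true, so Jamal is a truth-teller.
Consider Jonas. Suppose Jonas is a liar.
Then Ben's statement comes out true, contradicting Ben being a liar.
So Jonas is a truth-teller.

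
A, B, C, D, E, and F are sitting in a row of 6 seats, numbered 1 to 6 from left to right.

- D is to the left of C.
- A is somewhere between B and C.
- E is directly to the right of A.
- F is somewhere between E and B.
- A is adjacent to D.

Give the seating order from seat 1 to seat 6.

B, F, D, A, E, C

From clue 1: C is in {2,3,4,5,6}.
From clues 1–2: A is in {2,3,4,5}.
From clues 1–3: A is in {2,3,4}.
From clues 1–4: A is in {3,4}.
From clues 1–5: B → seat 1, F → seat 2, D → seat 3, A → seat 4, E → seat 5, C → seat 6.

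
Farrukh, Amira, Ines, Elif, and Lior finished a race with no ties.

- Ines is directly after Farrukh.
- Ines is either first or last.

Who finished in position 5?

With clue 1, Farrukh is ruled out for place 5.
With clues 1–2, Amira, Elif, and Lior are ruled out for place 5.
So place 5 is Ines.

Ines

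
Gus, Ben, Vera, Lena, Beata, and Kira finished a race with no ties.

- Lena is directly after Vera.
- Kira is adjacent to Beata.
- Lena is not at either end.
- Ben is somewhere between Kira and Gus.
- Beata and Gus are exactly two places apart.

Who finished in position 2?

Lena

With clues 1–4, Gus is ruled out for place 2.
With clues 1–5, Beata, Ben, Kira, and Vera are ruled out for place 2.
So place 2 is Lena.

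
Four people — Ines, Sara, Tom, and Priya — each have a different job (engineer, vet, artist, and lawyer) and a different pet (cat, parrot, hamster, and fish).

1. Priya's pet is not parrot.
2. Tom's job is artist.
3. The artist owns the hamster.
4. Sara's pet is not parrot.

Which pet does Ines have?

With clues 1–3, hamster is impossible for Ines's pet.
With clues 1–4, cat and fish are impossible for Ines's pet.
That leaves parrot.

parrot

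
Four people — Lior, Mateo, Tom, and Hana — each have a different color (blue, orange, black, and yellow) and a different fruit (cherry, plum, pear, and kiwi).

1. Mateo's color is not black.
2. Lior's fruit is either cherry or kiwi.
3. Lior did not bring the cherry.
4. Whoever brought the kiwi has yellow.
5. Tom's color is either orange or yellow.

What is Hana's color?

black

With clues 1–4, yellow is impossible for Hana's color.
With clues 1–5, blue and orange are impossible for Hana's color.
That leaves black.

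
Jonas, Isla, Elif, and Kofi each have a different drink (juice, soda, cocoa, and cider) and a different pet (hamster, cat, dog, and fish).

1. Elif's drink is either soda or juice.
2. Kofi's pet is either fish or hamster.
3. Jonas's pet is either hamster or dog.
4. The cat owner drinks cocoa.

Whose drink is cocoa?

Clue 1 rules out Elif for the one with drink cocoa.
With clues 1–4, Jonas and Kofi are impossible for the one with drink cocoa.
That leaves Isla.

Isla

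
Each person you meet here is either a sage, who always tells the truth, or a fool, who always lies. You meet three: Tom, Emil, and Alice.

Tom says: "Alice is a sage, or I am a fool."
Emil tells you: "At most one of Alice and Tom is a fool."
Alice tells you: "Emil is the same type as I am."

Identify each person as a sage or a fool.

Tom: sage, Emil: sage, Alice: sage

Consider Tom. Suppose Tom is a fool.
Then Tom's own statement would have to be false, but it can't be — contradiction.
So Tom is a sage.
With that fixed, Emil's statement is true, so Emil is a sage.
Consider Alice. Suppose Alice is a fool.
Then Tom's statement comes out false, contradicting Tom being a sage.
So Alice is a sage.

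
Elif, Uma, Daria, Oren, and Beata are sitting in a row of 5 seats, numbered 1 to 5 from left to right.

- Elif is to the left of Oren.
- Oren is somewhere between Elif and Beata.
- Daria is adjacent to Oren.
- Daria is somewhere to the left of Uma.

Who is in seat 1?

Elif

With clue 1, Oren is ruled out for seat 1.
With clues 1–2, Beata is ruled out for seat 1.
With clues 1–3, Daria is ruled out for seat 1.
With clues 1–4, Uma is ruled out for seat 1.
So seat 1 is Elif.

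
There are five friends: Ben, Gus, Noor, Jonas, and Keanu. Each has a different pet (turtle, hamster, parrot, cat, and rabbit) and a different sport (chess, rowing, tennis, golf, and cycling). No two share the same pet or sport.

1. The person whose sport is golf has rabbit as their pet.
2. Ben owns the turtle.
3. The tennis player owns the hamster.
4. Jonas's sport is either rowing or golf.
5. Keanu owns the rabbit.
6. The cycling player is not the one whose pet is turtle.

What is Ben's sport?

With clues 1–2, golf is impossible for Ben's sport.
With clues 1–3, tennis is impossible for Ben's sport.
With clues 1–5, rowing is impossible for Ben's sport.
With clues 1–6, cycling is impossible for Ben's sport.
That leaves chess.

chess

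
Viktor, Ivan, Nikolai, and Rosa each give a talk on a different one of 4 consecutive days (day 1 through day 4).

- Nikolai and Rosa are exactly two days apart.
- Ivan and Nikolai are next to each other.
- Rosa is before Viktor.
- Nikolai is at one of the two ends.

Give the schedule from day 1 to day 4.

From clues 1–3: Viktor is in {2,4}.
From clues 1–4: Nikolai → day 1, Ivan → day 2, Rosa → day 3, Viktor → day 4.

Nikolai, Ivan, Rosa, Viktor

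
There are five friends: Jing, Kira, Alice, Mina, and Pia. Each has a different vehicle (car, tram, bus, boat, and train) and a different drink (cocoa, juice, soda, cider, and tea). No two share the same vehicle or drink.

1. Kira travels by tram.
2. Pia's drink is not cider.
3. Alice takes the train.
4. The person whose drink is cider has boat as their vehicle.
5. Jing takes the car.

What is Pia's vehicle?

bus

Clue 1 rules out tram for Pia's vehicle.
With clues 1–3, train is impossible for Pia's vehicle.
With clues 1–4, boat is impossible for Pia's vehicle.
With clues 1–5, car is impossible for Pia's vehicle.
That leaves bus.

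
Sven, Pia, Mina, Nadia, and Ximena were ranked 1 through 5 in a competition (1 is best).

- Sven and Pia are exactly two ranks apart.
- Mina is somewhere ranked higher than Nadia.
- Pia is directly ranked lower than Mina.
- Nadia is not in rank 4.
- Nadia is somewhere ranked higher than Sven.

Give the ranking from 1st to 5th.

Mina, Pia, Nadia, Sven, Ximena

From clues 1–2: Mina is in {1,2,3,4}.
From clues 1–3: Pia is in {2,3,4}.
From clues 1–4: Nadia is in {3,5}.
From clues 1–5: Mina → rank 1, Pia → rank 2, Nadia → rank 3, Sven → rank 4, Ximena → rank 5.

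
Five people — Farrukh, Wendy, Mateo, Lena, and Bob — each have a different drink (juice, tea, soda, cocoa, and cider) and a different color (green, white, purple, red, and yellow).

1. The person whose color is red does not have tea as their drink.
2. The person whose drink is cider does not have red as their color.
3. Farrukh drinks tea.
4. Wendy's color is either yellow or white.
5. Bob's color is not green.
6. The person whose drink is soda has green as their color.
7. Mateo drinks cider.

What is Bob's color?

With clues 1–5, green is impossible for Bob's color.
With clues 1–7, purple, white, and yellow are impossible for Bob's color.
That leaves red.

red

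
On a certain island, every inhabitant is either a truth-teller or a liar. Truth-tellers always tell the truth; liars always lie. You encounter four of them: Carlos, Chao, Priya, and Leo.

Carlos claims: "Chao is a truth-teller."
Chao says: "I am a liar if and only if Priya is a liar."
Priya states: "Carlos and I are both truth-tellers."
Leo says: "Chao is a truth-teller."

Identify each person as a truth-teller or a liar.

Consider Carlos. Suppose Carlos is a liar.
Then no assignment of the remaining roles makes every statement match its speaker's type — contradiction.
So Carlos is a truth-teller.
Consider Chao. Suppose Chao is a liar.
Then Carlos's statement comes out false, contradicting Carlos being a truth-teller.
So Chao is a truth-teller.
With that fixed, Leo's statement is true, so Leo is a truth-teller.
Consider Priya. Suppose Priya is a liar.
Then Chao's statement comes out false, contradicting Chao being a truth-teller.
So Priya is a truth-teller.

Carlos: truth-teller, Chao: truth-teller, Priya: truth-teller, Leo: truth-teller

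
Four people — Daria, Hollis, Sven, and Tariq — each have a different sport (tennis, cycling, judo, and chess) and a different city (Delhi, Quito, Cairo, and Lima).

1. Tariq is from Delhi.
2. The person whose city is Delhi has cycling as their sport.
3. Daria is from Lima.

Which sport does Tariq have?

With clues 1–2, chess, judo, and tennis are impossible for Tariq's sport.
That leaves cycling.

cycling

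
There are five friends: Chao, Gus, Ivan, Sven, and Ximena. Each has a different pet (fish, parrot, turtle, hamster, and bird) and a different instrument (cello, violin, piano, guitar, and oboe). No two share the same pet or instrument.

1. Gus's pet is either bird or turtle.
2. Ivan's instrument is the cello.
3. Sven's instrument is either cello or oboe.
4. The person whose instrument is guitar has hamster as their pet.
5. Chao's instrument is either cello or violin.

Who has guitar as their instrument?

With clues 1–2, Ivan is impossible for the one with instrument guitar.
With clues 1–3, Sven is impossible for the one with instrument guitar.
With clues 1–4, Gus is impossible for the one with instrument guitar.
With clues 1–5, Chao is impossible for the one with instrument guitar.
That leaves Ximena.

Ximena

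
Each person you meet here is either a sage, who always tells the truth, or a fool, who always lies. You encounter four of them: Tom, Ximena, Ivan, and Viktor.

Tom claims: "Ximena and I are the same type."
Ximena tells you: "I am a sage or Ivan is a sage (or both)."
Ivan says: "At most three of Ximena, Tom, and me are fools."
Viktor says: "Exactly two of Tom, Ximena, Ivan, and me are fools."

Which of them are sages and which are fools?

Regardless of anyone's role, Ivan's statement is true, so Ivan is a sage.
With that fixed, Ximena's statement is true, so Ximena is a sage.
Consider Tom. Suppose Tom is a fool.
Then whichever role Viktor has, Viktor's statement has the wrong truth value — contradiction.
So Tom is a sage.
With that fixed, Viktor's statement is false, so Viktor is a fool.

Tom: sage, Ximena: sage, Ivan: sage, Viktor: fool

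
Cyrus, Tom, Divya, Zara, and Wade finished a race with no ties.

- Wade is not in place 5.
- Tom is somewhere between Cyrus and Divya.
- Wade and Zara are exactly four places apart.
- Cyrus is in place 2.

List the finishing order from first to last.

From clue 1: Wade is in {1,2,3,4}.
From clues 1–2: Tom is in {2,3,4}.
From clues 1–3: Wade → place 1, Tom → place 3, Zara → place 5.
From clues 1–4: Cyrus → place 2, Divya → place 4.

Wade, Cyrus, Tom, Divya, Zara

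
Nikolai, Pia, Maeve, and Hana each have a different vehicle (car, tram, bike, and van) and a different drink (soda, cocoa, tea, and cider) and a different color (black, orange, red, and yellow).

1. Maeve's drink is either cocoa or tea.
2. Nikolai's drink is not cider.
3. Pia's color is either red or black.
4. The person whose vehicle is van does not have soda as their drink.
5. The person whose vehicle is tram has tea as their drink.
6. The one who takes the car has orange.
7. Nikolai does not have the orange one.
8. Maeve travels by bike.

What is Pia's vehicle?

van

With clues 1–6, car is impossible for Pia's vehicle.
With clues 1–8, bike and tram are impossible for Pia's vehicle.
That leaves van.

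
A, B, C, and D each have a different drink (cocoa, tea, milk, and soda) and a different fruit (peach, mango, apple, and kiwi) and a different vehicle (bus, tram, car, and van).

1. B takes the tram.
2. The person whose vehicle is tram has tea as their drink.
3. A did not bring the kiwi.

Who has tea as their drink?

With clues 1–2, A, C, and D are impossible for the one with drink tea.
That leaves B.

B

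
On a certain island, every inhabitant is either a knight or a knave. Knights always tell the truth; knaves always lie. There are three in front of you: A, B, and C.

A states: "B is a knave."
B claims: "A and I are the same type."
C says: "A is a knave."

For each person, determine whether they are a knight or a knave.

Consider A. Suppose A is a knave.
Then whichever role B has, B's statement has the wrong truth value — contradiction.
So A is a knight.
With that fixed, C's statement is false, so C is a knave.
Consider B. Suppose B is a knight.
Then A's statement comes out false, contradicting A being a knight.
So B is a knave.

A: knight, B: knave, C: knave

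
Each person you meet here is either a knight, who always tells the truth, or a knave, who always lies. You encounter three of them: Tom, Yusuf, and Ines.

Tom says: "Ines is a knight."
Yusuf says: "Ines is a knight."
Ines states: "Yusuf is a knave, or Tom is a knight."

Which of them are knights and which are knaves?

Consider Tom. Suppose Tom is a knave.
Then no assignment of the remaining roles makes every statement match its speaker's type — contradiction.
So Tom is a knight.
With that fixed, Ines's statement is true, so Ines is a knight.
With that fixed, Yusuf's statement is true, so Yusuf is a knight.

Tom: knight, Yusuf: knight, Ines: knight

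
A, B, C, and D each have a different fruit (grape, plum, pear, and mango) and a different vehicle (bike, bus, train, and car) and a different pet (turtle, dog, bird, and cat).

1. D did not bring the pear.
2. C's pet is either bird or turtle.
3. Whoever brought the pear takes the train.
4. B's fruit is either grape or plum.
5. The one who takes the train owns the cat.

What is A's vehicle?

train

With clues 1–5, bike, bus, and car are impossible for A's vehicle.
That leaves train.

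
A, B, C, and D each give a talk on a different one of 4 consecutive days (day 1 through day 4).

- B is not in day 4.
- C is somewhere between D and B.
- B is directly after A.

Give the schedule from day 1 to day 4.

A, B, C, D

From clue 1: B is in {1,2,3}.
From clues 1–2: C is in {2,3}.
From clues 1–3: A → day 1, B → day 2, C → day 3, D → day 4.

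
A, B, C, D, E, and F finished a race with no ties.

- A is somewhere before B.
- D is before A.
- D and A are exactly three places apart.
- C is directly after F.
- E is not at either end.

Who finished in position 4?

With clues 1–3, B and D are ruled out for place 4.
With clues 1–4, E and F are ruled out for place 4.
With clues 1–5, C is ruled out for place 4.
So place 4 is A.

A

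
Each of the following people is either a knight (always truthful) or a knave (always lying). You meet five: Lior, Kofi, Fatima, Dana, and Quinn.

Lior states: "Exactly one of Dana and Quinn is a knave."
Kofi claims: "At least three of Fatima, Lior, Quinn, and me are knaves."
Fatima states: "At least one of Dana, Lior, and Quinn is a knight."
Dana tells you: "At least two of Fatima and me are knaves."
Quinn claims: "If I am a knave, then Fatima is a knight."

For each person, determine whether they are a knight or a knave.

Consider Lior. Suppose Lior is a knave.
Then no assignment of the remaining roles makes every statement match its speaker's type — contradiction.
So Lior is a knight.
With that fixed, Fatima's statement is true, so Fatima is a knight.
With that fixed, Dana's statement is false, so Dana is a knave.
With that fixed, Quinn's statement is true, so Quinn is a knight.
With that fixed, Kofi's statement is false, so Kofi is a knave.

Lior: knight, Kofi: knave, Fatima: knight, Dana: knave, Quinn: knight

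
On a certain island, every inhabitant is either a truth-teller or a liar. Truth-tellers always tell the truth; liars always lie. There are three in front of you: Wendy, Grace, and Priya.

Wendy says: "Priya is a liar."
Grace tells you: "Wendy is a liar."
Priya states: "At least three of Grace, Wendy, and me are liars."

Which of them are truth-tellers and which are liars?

Consider Wendy. Suppose Wendy is a liar.
Then no assignment of the remaining roles makes every statement match its speaker's type — contradiction.
So Wendy is a truth-teller.
With that fixed, Grace's statement is false, so Grace is a liar.
With that fixed, Priya's statement is false, so Priya is a liar.

Wendy: truth-teller, Grace: liar, Priya: liar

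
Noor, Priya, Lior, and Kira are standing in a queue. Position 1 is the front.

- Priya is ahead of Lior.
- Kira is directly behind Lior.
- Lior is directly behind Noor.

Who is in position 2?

Noor

With clues 1–2, Kira is ruled out for position 2.
With clues 1–3, Lior and Priya are ruled out for position 2.
So position 2 is Noor.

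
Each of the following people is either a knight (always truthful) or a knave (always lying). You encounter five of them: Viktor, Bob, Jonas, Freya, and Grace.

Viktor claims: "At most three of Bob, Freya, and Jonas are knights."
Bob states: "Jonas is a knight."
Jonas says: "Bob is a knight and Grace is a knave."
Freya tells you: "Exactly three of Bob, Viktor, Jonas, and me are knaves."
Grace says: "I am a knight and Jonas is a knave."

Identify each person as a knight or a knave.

Viktor: knight, Bob: knight, Jonas: knight, Freya: knave, Grace: knave

Regardless of anyone's role, Viktor's statement is true, so Viktor is a knight.
Consider Bob. Suppose Bob is a knave.
Then no assignment of the remaining roles makes every statement match its speaker's type — contradiction.
So Bob is a knight.
With that fixed, Freya's statement is false, so Freya is a knave.
Consider Jonas. Suppose Jonas is a knave.
Then Bob's statement comes out false, contradicting Bob being a knight.
So Jonas is a knight.
With that fixed, Grace's statement is false, so Grace is a knave.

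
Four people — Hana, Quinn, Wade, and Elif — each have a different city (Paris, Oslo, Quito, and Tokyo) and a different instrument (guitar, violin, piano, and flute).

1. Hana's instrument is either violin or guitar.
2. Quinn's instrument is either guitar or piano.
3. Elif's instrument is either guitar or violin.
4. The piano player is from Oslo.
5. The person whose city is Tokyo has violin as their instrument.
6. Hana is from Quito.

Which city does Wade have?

With clues 1–4, Oslo is impossible for Wade's city.
With clues 1–5, Tokyo is impossible for Wade's city.
With clues 1–6, Quito is impossible for Wade's city.
That leaves Paris.

Paris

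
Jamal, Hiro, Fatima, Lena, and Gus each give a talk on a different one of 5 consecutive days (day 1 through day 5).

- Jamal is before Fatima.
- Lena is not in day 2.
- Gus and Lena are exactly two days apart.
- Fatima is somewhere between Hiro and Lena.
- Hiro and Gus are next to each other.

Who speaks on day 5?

Lena

With clue 1, Jamal is ruled out for day 5.
With clues 1–4, Fatima and Gus are ruled out for day 5.
With clues 1–5, Hiro is ruled out for day 5.
So day 5 is Lena.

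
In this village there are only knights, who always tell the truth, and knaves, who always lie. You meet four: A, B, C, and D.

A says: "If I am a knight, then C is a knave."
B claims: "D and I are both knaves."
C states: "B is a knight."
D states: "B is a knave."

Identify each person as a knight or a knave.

A: knight, B: knave, C: knave, D: knight

Consider A. Suppose A is a knave.
Then A's own statement would have to be false, but it can't be — contradiction.
So A is a knight.
Consider B. Suppose B is a knight.
Then B's own statement would have to be true, but it can't be — contradiction.
So B is a knave.
With that fixed, C's statement is false, so C is a knave.
With that fixed, D's statement is true, so D is a knight.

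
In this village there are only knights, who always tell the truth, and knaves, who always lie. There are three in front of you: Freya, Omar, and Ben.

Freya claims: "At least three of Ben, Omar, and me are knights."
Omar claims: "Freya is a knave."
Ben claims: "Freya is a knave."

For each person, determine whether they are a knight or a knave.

Freya: knave, Omar: knight, Ben: knight

Consider Freya. Suppose Freya is a knight.
Then no assignment of the remaining roles makes every statement match its speaker's type — contradiction.
So Freya is a knave.
With that fixed, Omar's statement is true, so Omar is a knight.
With that fixed, Ben's statement is true, so Ben is a knight.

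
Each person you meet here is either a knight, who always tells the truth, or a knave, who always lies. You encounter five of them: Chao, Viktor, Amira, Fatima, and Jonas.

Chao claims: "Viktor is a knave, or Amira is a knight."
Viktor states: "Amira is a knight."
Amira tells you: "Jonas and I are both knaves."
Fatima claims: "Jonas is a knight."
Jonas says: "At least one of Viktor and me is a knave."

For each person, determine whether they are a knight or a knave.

Consider Chao. Suppose Chao is a knave.
Then no assignment of the remaining roles makes every statement match its speaker's type — contradiction.
So Chao is a knight.
Consider Viktor. Suppose Viktor is a knight.
Then whichever role Jonas has, Jonas's statement has the wrong truth value — contradiction.
So Viktor is a knave.
With that fixed, Jonas's statement is true, so Jonas is a knight.
With that fixed, Amira's statement is false, so Amira is a knave.
With that fixed, Fatima's statement is true, so Fatima is a knight.

Chao: knight, Viktor: knave, Amira: knave, Fatima: knight, Jonas: knight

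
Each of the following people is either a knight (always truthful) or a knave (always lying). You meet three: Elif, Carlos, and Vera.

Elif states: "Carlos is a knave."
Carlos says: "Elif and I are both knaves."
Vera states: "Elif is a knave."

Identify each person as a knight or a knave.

Consider Elif. Suppose Elif is a knave.
Then whichever role Carlos has, Carlos's statement has the wrong truth value — contradiction.
So Elif is a knight.
With that fixed, Carlos's statement is false, so Carlos is a knave.
With that fixed, Vera's statement is false, so Vera is a knave.

Elif: knight, Carlos: knave, Vera: knave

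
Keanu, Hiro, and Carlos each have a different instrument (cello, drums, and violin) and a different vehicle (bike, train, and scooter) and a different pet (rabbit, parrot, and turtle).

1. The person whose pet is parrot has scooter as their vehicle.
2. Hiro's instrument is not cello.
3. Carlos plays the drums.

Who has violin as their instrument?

Hiro

With clues 1–3, Carlos and Keanu are impossible for the one with instrument violin.
That leaves Hiro.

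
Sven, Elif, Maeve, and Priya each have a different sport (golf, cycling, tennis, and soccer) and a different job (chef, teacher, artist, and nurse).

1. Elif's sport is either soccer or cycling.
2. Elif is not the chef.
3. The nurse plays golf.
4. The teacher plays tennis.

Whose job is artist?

With clues 1–4, Maeve, Priya, and Sven are impossible for the one with job artist.
That leaves Elif.

Elif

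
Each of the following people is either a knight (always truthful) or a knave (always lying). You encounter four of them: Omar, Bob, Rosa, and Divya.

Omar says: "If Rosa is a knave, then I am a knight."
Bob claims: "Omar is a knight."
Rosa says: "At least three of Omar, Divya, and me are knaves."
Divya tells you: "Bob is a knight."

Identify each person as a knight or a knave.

Omar: knight, Bob: knight, Rosa: knave, Divya: knight

Consider Omar. Suppose Omar is a knave.
Then no assignment of the remaining roles makes every statement match its speaker's type — contradiction.
So Omar is a knight.
With that fixed, Bob's statement is true, so Bob is a knight.
With that fixed, Rosa's statement is false, so Rosa is a knave.
With that fixed, Divya's statement is true, so Divya is a knight.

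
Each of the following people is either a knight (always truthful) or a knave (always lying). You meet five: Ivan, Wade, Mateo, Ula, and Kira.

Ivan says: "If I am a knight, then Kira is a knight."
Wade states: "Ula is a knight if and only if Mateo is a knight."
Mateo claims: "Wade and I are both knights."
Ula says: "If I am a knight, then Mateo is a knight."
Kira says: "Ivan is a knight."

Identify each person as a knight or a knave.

Consider Ivan. Suppose Ivan is a knave.
Then Ivan's own statement would have to be false, but it can't be — contradiction.
So Ivan is a knight.
With that fixed, Kira's statement is true, so Kira is a knight.
Consider Wade. Suppose Wade is a knave.
Then no assignment of the remaining roles makes every statement match its speaker's type — contradiction.
So Wade is a knight.
Consider Mateo. Suppose Mateo is a knave.
Then whichever role Ula has, Ula's statement has the wrong truth value — contradiction.
So Mateo is a knight.
With that fixed, Ula's statement is true, so Ula is a knight.

Ivan: knight, Wade: knight, Mateo: knight, Ula: knight, Kira: knight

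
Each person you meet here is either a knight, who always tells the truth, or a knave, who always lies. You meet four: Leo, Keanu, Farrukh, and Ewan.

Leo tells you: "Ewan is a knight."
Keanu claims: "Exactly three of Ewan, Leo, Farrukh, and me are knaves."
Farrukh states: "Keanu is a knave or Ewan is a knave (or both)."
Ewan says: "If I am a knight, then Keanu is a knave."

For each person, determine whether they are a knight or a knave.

Consider Leo. Suppose Leo is a knave.
Then no assignment of the remaining roles makes every statement match its speaker's type — contradiction.
So Leo is a knight.
Consider Keanu. Suppose Keanu is a knight.
Then Keanu's own statement would have to be true, but it can't be — contradiction.
So Keanu is a knave.
With that fixed, Farrukh's statement is true, so Farrukh is a knight.
With that fixed, Ewan's statement is true, so Ewan is a knight.

Leo: knight, Keanu: knave, Farrukh: knight, Ewan: knight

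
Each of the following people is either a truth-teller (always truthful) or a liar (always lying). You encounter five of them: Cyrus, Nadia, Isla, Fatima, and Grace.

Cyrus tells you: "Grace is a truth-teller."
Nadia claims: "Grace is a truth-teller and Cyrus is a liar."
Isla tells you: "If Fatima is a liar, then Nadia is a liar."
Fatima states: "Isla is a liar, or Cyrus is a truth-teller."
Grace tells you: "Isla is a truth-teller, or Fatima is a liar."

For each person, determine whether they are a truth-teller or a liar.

Consider Cyrus. Suppose Cyrus is a liar.
Then no assignment of the remaining roles makes every statement match its speaker's type — contradiction.
So Cyrus is a truth-teller.
With that fixed, Nadia's statement is false, so Nadia is a liar.
With that fixed, Isla's statement is true, so Isla is a truth-teller.
With that fixed, Fatima's statement is true, so Fatima is a truth-teller.
With that fixed, Grace's statement is true, so Grace is a truth-teller.

Cyrus: truth-teller, Nadia: liar, Isla: truth-teller, Fatima: truth-teller, Grace: truth-teller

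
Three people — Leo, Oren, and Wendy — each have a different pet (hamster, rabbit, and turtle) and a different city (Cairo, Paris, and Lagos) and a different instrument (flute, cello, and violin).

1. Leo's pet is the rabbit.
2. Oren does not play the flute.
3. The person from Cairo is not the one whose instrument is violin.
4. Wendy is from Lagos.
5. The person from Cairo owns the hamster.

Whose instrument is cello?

Oren

With clues 1–5, Leo and Wendy are impossible for the one with instrument cello.
That leaves Oren.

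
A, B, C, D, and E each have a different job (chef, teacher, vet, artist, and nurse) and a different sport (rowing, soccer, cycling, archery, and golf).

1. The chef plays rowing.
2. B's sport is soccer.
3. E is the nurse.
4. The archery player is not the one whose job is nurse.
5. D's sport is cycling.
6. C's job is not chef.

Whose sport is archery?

C

With clues 1–2, B is impossible for the one with sport archery.
With clues 1–4, E is impossible for the one with sport archery.
With clues 1–5, D is impossible for the one with sport archery.
With clues 1–6, A is impossible for the one with sport archery.
That leaves C.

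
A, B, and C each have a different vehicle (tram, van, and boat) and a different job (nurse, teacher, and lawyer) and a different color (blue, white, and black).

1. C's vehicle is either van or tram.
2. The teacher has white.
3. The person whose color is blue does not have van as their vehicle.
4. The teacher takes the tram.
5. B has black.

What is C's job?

With clues 1–5, lawyer and nurse are impossible for C's job.
That leaves teacher.

teacher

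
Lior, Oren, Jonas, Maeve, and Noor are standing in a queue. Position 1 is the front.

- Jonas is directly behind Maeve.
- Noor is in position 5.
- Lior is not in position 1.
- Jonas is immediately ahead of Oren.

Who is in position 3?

Oren

With clues 1–2, Noor is ruled out for position 3.
With clues 1–4, Jonas, Lior, and Maeve are ruled out for position 3.
So position 3 is Oren.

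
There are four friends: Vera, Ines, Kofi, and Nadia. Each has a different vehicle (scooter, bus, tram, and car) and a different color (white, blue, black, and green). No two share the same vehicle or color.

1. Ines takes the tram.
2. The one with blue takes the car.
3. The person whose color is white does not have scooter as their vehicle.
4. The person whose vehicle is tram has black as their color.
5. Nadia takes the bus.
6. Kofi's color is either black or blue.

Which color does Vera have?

green

With clues 1–4, black is impossible for Vera's color.
With clues 1–5, white is impossible for Vera's color.
With clues 1–6, blue is impossible for Vera's color.
That leaves green.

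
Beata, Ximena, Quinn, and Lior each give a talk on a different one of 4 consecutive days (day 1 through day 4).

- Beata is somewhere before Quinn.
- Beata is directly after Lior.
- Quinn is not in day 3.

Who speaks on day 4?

Quinn

With clue 1, Beata is ruled out for day 4.
With clues 1–2, Lior is ruled out for day 4.
With clues 1–3, Ximena is ruled out for day 4.
So day 4 is Quinn.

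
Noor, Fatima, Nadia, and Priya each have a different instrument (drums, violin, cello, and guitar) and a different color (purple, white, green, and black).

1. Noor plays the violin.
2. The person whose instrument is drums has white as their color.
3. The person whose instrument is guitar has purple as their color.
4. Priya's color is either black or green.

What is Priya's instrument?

cello

Clue 1 rules out violin for Priya's instrument.
With clues 1–4, drums and guitar are impossible for Priya's instrument.
That leaves cello.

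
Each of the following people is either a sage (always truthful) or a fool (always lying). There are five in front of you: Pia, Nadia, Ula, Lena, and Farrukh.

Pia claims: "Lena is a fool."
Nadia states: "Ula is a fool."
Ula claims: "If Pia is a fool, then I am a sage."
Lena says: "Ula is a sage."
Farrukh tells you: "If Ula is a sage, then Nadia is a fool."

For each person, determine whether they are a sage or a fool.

Consider Pia. Suppose Pia is a sage.
Then no assignment of the remaining roles makes every statement match its speaker's type — contradiction.
So Pia is a fool.
Consider Nadia. Suppose Nadia is a sage.
Then no assignment of the remaining roles makes every statement match its speaker's type — contradiction.
So Nadia is a fool.
With that fixed, Farrukh's statement is true, so Farrukh is a sage.
Consider Ula. Suppose Ula is a fool.
Then Nadia's statement comes out true, contradicting Nadia being a fool.
So Ula is a sage.
With that fixed, Lena's statement is true, so Lena is a sage.

Pia: fool, Nadia: fool, Ula: sage, Lena: sage, Farrukh: sage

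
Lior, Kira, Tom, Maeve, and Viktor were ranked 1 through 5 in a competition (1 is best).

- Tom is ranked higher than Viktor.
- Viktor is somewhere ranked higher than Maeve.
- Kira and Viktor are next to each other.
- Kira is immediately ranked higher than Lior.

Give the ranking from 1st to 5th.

From clue 1: Tom is in {1,2,3,4}.
From clues 1–2: Tom is in {1,2,3}.
From clues 1–3: Tom is in {1,2}.
From clues 1–4: Tom → rank 1, Viktor → rank 2, Kira → rank 3, Lior → rank 4, Maeve → rank 5.

Tom, Viktor, Kira, Lior, Maeve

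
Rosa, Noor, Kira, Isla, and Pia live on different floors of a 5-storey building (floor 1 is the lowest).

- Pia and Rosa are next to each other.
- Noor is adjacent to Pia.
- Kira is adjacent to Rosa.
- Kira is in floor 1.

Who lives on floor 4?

With clues 1–3, Isla is ruled out for floor 4.
With clues 1–4, Kira, Pia, and Rosa are ruled out for floor 4.
So floor 4 is Noor.

Noor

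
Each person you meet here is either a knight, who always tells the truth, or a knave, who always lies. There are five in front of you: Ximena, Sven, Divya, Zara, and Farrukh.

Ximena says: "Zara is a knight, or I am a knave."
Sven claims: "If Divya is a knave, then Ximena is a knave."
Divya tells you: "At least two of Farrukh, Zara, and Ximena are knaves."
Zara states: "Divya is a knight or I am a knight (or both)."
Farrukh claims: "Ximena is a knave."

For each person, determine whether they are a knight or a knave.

Ximena: knight, Sven: knave, Divya: knave, Zara: knight, Farrukh: knave

Consider Ximena. Suppose Ximena is a knave.
Then Ximena's own statement would have to be false, but it can't be — contradiction.
So Ximena is a knight.
With that fixed, Farrukh's statement is false, so Farrukh is a knave.
Consider Sven. Suppose Sven is a knight.
Then no assignment of the remaining roles makes every statement match its speaker's type — contradiction.
So Sven is a knave.
Consider Divya. Suppose Divya is a knight.
Then Sven's statement comes out true, contradicting Sven being a knave.
So Divya is a knave.
Consider Zara. Suppose Zara is a knave.
Then Ximena's statement comes out false, contradicting Ximena being a knight.
So Zara is a knight.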